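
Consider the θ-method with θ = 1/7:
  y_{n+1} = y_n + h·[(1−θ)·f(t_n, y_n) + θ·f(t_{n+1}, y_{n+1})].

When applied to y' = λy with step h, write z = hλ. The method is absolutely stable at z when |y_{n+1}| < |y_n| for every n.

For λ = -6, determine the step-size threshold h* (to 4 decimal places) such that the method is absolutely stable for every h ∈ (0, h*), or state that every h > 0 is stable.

(-2.8000,0); λ=-6 ⇒ h* = (14/5)/6 = 0.4667.

With y'=λy (z=hλ):
  y_{n+1} = y_n + z·[6/7·y_n + 1/7·y_{n+1}] ⇒ (1 − 1/7z)y_{n+1} = (1 + 6/7z)y_n
  R(z) = (1 + 6/7z)/(1 − 1/7z).

Need |R(x)|<1, x<0.
x=-0.99: |R|=0.1327
R=−1: 1+6/7x = −1+1/7x ⇒ -5/7x=2 ⇒ x=2/(-5/7)=-2.8000
Confirm numerically:
  x=-2.422: |R|=0.79941 <1
  x=-2.391: |R|=0.78224 <1
  x=-1.238: |R|=0.05195 <1
  x=-3.154: |R|=1.17432 >1
  x=-3.006: |R|=1.10294 >1
Interval (-2.8000, 0).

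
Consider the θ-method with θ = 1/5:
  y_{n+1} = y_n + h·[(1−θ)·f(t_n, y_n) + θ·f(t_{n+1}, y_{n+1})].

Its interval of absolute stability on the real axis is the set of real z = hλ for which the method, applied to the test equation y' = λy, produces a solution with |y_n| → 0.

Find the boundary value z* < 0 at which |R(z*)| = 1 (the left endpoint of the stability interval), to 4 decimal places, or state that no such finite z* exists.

z* = -3.3333.

With y'=λy (z=hλ):
  y_{n+1} = y_n + z·[4/5·y_n + 1/5·y_{n+1}] ⇒ (1 − 1/5z)y_{n+1} = (1 + 4/5z)y_n
  Hence R(z) = (1 + 4/5z)/(1 − 1/5z).

Find x<0 with |R(x)|<1.
x=-0.78: |R|=0.3253
R=−1: 1+4/5x = −1+1/5x ⇒ -3/5x=2 ⇒ x=2/(-3/5)=-3.3333
Confirm numerically:
  x=-3.243: |R|=0.96712 <1
  x=-1.987: |R|=0.42193 <1
  x=-1.842: |R|=0.34610 <1
  x=-1.593: |R|=0.20810 <1
  x=-3.678: |R|=1.11915 >1
  x=-3.574: |R|=1.08421 >1
  x=-3.492: |R|=1.05605 >1
Interval (-3.3333, 0).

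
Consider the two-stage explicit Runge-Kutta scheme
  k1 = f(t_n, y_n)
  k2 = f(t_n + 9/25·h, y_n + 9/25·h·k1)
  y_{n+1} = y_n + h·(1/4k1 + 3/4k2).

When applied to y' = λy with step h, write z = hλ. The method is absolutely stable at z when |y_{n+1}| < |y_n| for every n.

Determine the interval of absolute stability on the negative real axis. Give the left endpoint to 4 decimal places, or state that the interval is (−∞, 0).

Test eqn y'=λy, z=hλ:
  k1=λy_n ⇒ h·k1=z·y_n;  k2=λ(1+9/25z)y_n ⇒ h·k2=z(1+9/25z)y_n
  y_{n+1}/y_n = 1 + 1/4z + 3/4z(1+9/25z) = 1 + z + 27/100z²
  Hence R(z) = 1 + z + 27/100z².

Need |R(x)|<1, x<0.
x=-1.56: |R|=0.0971
R=1: x+27/100x²=0 ⇒ x=−100/27=-3.7037; min R=1−1/(4·27/100)=0.0741>−1
Confirm numerically:
  x=-3.561: |R|=0.86279 <1
  x=-3.024: |R|=0.44504 <1
  x=-1.808: |R|=0.07459 <1
  x=-3.946: |R|=1.25815 >1
  x=-3.839: |R|=1.14024 >1
Interval (-3.7037, 0).

(-3.7037, 0).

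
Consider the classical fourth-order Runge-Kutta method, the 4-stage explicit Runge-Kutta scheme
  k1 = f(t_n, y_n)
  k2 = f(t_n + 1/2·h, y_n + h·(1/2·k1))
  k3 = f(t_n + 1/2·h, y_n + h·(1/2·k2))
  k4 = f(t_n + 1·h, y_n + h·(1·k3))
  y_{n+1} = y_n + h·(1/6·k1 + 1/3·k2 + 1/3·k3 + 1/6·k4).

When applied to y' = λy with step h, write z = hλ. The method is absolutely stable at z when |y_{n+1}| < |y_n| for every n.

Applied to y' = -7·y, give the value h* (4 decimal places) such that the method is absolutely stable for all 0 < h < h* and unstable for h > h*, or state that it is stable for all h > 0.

(-2.7853,0); λ=-7 ⇒ h* = 0.3979.

On y'=λy, z=hλ:
  order 4, 4-stage ⇒ R(z)=1+z+z^2/2+z^3/6+z^4/24
  (e.g. R(-0.71)=0.49299, |R|=0.49299)

Boundary: |R(x)|=1, x<0.
x=-0.71: |R|=0.4930
|R(-2.19)|=0.4159 |R(-2.02)|=0.3402 |R(-1.73)|=0.2767
Bisect:
  x_lo=-3.5225 |R|=2.8119  x_hi=-0.3441 |R|=0.7089
  mid=-1.93328 |R|=0.31327 →hi
  mid=-2.72789 |R|=0.91685 →hi
  mid=-3.12520 |R|=1.64566 →lo
  mid=-2.92655 |R|=1.23471 →lo
  mid=-2.82722 |R|=1.06507 →lo
  mid=-2.77756 |R|=0.98840 →hi
  mid=-2.80239 |R|=1.02608 →lo
  mid=-2.78997 |R|=1.00708 →lo
  mid=-2.78376 |R|=0.99770 →hi
  mid=-2.78687 |R|=1.00238 →lo
  ...
  [-2.78532,-2.78512] ⇒ x*=-2.7853
Interval (-2.7853, 0).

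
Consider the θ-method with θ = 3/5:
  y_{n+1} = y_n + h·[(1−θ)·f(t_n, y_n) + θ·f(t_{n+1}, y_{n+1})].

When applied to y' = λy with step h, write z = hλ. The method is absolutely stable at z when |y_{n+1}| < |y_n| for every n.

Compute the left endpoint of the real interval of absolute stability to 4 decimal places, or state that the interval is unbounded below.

(−∞, 0) — no finite endpoint.

On y'=λy, z=hλ:
  y_{n+1} = y_n + z·[2/5·y_n + 3/5·y_{n+1}] ⇒ (1 − 3/5z)y_{n+1} = (1 + 2/5z)y_n
  Hence R(z) = (1 + 2/5z)/(1 − 3/5z).

Boundary: |R(x)|=1, x<0.
x=-1.07: |R|=0.3484
x=-2: |R|=0.0909
x=-10: |R|=0.4286
x=-100: |R|=0.6393
θ=3/5≥1/2 ⇒ |1+2/5x|<|1−3/5x| ∀x<0 ⇒ unbounded interval.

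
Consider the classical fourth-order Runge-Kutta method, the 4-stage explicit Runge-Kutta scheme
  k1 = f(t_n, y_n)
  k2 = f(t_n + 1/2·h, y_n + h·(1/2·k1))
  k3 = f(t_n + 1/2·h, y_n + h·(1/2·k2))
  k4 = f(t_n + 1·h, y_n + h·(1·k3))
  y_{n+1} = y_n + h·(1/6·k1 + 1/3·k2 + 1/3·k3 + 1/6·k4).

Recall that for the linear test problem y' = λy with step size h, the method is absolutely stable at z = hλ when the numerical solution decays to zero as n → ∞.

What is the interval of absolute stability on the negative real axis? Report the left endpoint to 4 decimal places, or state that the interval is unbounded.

z∈(-2.7853,0).

With y'=λy (z=hλ):
  order 4, 4-stage ⇒ R(z)=1+z+z^2/2+z^3/6+z^4/24
  (e.g. R(-1.27)=0.30345, |R|=0.30345)

Need |R(x)|<1, x<0.
x=-1.27: |R|=0.3034
|R(-2.86)|=1.1186 |R(-1.34)|=0.2911 |R(-0.6)|=0.5494
Bisect:
  x_lo=-3.3996 |R|=2.3962  x_hi=-0.1541 |R|=0.8572
  mid=-1.77686 |R|=0.28210 →hi
  mid=-2.58825 |R|=0.74135 →hi
  mid=-2.99394 |R|=1.36293 →lo
  mid=-2.79109 |R|=1.00878 →lo
  mid=-2.68967 |R|=0.86515 →hi
  mid=-2.74038 |R|=0.93437 →hi
  mid=-2.76574 |R|=0.97092 →hi
  ...
  [-2.78535,-2.78515] ⇒ x*=-2.7853
So |R|<1 on (-2.7853, 0).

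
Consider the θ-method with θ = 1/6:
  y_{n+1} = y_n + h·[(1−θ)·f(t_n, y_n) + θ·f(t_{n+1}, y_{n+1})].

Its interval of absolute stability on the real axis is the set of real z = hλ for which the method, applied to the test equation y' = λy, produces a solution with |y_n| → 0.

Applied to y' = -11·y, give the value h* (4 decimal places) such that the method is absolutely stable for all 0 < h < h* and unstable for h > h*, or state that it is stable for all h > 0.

On y'=λy, z=hλ:
  y_{n+1} = y_n + z·[5/6·y_n + 1/6·y_{n+1}] ⇒ (1 − 1/6z)y_{n+1} = (1 + 5/6z)y_n
  Hence R(z) = (1 + 5/6z)/(1 − 1/6z).

Solve |R(x)|<1 on ℝ⁻.
x=-1.39: |R|=0.1286
R=−1: 1+5/6x = −1+1/6x ⇒ -2/3x=2 ⇒ x=2/(-2/3)=-3.0000
Confirm numerically:
  x=-2.727: |R|=0.87487 <1
  x=-2.689: |R|=0.85683 <1
  x=-1.250: |R|=0.03448 <1
  x=-3.264: |R|=1.11399 >1
  x=-3.041: |R|=1.01814 >1
Stable set (-3.0000, 0).

(-3.0000,0); λ=-11 ⇒ h* = (3)/11 = 0.2727.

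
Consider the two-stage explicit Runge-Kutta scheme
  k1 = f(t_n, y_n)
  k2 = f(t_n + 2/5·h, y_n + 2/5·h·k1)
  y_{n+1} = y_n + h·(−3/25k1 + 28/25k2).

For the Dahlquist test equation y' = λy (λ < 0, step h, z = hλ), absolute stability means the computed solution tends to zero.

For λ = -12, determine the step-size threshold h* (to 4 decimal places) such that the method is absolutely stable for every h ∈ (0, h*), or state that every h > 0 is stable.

(-2.2321,0); λ=-12 ⇒ h* = (125/56)/12 = 0.1860.

On y'=λy, z=hλ:
  k1=λy_n ⇒ h·k1=z·y_n;  k2=λ(1+2/5z)y_n ⇒ h·k2=z(1+2/5z)y_n
  y_{n+1}/y_n = 1 − 3/25z + 28/25z(1+2/5z) = 1 + z + 56/125z²
  ⇒ R(z) = 1 + z + 56/125z².

Boundary: |R(x)|=1, x<0.
x=-1.15: |R|=0.4425
R=1: x+56/125x²=0 ⇒ x=−125/56=-2.2321; min R=1−1/(4·56/125)=0.4420>−1
Confirm numerically:
  x=-2.180: |R|=0.94908 <1
  x=-1.646: |R|=0.56777 <1
  x=-1.057: |R|=0.44353 <1
  x=-0.956: |R|=0.45344 <1
  x=-2.756: |R|=1.64680 >1
  x=-2.541: |R|=1.35159 >1
Stable set (-2.2321, 0).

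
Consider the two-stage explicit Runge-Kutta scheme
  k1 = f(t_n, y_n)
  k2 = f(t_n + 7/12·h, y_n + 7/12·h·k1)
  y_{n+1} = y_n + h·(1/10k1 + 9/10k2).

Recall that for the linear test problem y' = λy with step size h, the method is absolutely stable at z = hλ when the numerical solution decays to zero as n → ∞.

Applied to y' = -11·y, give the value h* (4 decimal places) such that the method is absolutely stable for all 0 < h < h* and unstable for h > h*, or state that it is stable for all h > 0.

On y'=λy, z=hλ:
  k1=λy_n ⇒ h·k1=z·y_n;  k2=λ(1+7/12z)y_n ⇒ h·k2=z(1+7/12z)y_n
  y_{n+1}/y_n = 1 + 1/10z + 9/10z(1+7/12z) = 1 + z + 21/40z²
  Hence R(z) = 1 + z + 21/40z².

Solve |R(x)|<1 on ℝ⁻.
x=-0.4: |R|=0.6840
R=1: x+21/40x²=0 ⇒ x=−40/21=-1.9048; min R=1−1/(4·21/40)=0.5238>−1
Confirm numerically:
  x=-1.818: |R|=0.91719 <1
  x=-1.662: |R|=0.78818 <1
  x=-1.060: |R|=0.52989 <1
  x=-0.764: |R|=0.54244 <1
  x=-2.411: |R|=1.64078 >1
  x=-1.933: |R|=1.02866 >1
  x=-1.929: |R|=1.02455 >1
Interval (-1.9048, 0).

(-1.9048,0); λ=-11 ⇒ h* = (40/21)/11 = 0.1732.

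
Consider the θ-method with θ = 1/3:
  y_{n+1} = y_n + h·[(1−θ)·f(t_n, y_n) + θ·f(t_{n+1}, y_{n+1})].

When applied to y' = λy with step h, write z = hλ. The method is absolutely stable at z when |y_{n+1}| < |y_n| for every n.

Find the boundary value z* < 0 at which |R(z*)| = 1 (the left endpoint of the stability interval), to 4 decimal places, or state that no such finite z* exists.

z* = -6.0000.

With y'=λy (z=hλ):
  y_{n+1} = y_n + z·[2/3·y_n + 1/3·y_{n+1}] ⇒ (1 − 1/3z)y_{n+1} = (1 + 2/3z)y_n
  Hence R(z) = (1 + 2/3z)/(1 − 1/3z).

Need |R(x)|<1, x<0.
x=-0.87: |R|=0.3256
R=−1: 1+2/3x = −1+1/3x ⇒ -1/3x=2 ⇒ x=2/(-1/3)=-6.0000
Confirm numerically:
  x=-5.284: |R|=0.91357 <1
  x=-4.436: |R|=0.78967 <1
  x=-3.918: |R|=0.69905 <1
  x=-3.775: |R|=0.67159 <1
  x=-6.475: |R|=1.05013 >1
  x=-6.095: |R|=1.01045 >1
  x=-6.052: |R|=1.00574 >1
Stable set (-6.0000, 0).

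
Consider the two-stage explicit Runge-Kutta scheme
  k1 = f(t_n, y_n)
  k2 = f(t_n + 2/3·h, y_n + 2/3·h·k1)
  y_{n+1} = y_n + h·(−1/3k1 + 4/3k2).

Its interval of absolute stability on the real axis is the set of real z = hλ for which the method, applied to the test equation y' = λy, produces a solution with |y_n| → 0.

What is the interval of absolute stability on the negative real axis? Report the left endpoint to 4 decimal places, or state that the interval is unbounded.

Test eqn y'=λy, z=hλ:
  k1=λy_n ⇒ h·k1=z·y_n;  k2=λ(1+2/3z)y_n ⇒ h·k2=z(1+2/3z)y_n
  y_{n+1}/y_n = 1 − 1/3z + 4/3z(1+2/3z) = 1 + z + 8/9z²
  R(z) = 1 + z + 8/9z².

Find x<0 with |R(x)|<1.
x=-1.07: |R|=0.9477
R=1: x+8/9x²=0 ⇒ x=−9/8=-1.1250; min R=1−1/(4·8/9)=0.7188>−1
Confirm numerically:
  x=-1.088: |R|=0.96422 <1
  x=-0.637: |R|=0.72368 <1
  x=-0.520: |R|=0.72036 <1
  x=-1.365: |R|=1.29120 >1
  x=-1.261: |R|=1.15244 >1
Stable set (-1.1250, 0).

(-1.1250, 0).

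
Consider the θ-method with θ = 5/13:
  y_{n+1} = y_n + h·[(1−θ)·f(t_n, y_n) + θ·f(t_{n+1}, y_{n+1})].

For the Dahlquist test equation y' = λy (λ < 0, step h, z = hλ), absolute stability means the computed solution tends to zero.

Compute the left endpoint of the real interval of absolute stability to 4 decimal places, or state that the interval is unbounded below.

Set f=λy, z=hλ:
  y_{n+1} = y_n + z·[8/13·y_n + 5/13·y_{n+1}] ⇒ (1 − 5/13z)y_{n+1} = (1 + 8/13z)y_n
  so R(z) = (1 + 8/13z)/(1 − 5/13z).

Solve |R(x)|<1 on ℝ⁻.
x=-1.26: |R|=0.1513
R=−1: 1+8/13x = −1+5/13x ⇒ -3/13x=2 ⇒ x=2/(-3/13)=-8.6667
Confirm numerically:
  x=-7.765: |R|=0.94781 <1
  x=-6.710: |R|=0.87390 <1
  x=-5.982: |R|=0.81230 <1
  x=-4.349: |R|=0.62720 <1
  x=-8.748: |R|=1.00430 >1
  x=-8.713: |R|=1.00246 >1
So |R|<1 on (-8.6667, 0).

z* = -8.6667.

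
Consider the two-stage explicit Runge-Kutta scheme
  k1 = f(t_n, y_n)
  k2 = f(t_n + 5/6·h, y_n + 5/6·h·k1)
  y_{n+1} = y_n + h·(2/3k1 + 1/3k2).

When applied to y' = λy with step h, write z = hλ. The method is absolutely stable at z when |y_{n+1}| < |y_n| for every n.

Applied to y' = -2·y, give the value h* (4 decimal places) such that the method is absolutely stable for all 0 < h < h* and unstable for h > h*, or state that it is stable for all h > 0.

On y'=λy, z=hλ:
  k1=λy_n ⇒ h·k1=z·y_n;  k2=λ(1+5/6z)y_n ⇒ h·k2=z(1+5/6z)y_n
  y_{n+1}/y_n = 1 + 2/3z + 1/3z(1+5/6z) = 1 + z + 5/18z²
  ⇒ R(z) = 1 + z + 5/18z².

Boundary: |R(x)|=1, x<0.
x=-1.09: |R|=0.2400
R=1: x+5/18x²=0 ⇒ x=−18/5=-3.6000; min R=1−1/(4·5/18)=0.1000>−1
Confirm numerically:
  x=-3.462: |R|=0.86729 <1
  x=-3.333: |R|=0.75280 <1
  x=-2.959: |R|=0.47313 <1
  x=-2.503: |R|=0.23728 <1
  x=-4.005: |R|=1.45056 >1
  x=-3.931: |R|=1.36143 >1
  x=-3.762: |R|=1.16929 >1
Interval (-3.6000, 0).

(-3.6000,0); λ=-2 ⇒ h* = (18/5)/2 = 1.8000.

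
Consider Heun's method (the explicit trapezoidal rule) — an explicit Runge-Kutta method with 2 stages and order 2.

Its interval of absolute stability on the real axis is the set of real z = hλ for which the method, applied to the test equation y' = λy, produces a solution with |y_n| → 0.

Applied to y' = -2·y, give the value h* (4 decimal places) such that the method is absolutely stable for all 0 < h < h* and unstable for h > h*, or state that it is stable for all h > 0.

(-2.0000,0); λ=-2 ⇒ h* = 1.0000.

Test eqn y'=λy, z=hλ:
  order 2, 2-stage ⇒ R(z)=1+z+z^2/2
  (e.g. R(-0.71)=0.54205, |R|=0.54205)

Boundary: |R(x)|=1, x<0.
x=-0.71: |R|=0.5421
|R(-1.74)|=0.7738 |R(-1.39)|=0.5760 |R(-0.89)|=0.5061
Bisect:
  x_lo=-2.5350 |R|=1.6781  x_hi=-0.3100 |R|=0.7380
  mid=-1.42249 |R|=0.58925 →hi
  mid=-1.97873 |R|=0.97896 →hi
  mid=-2.25685 |R|=1.28984 →lo
  mid=-2.11779 |R|=1.12473 →lo
  mid=-2.04826 |R|=1.04943 →lo
  mid=-2.01350 |R|=1.01359 →lo
  mid=-1.99611 |R|=0.99612 →hi
  mid=-2.00480 |R|=1.00482 →lo
  mid=-2.00046 |R|=1.00046 →lo
  mid=-1.99829 |R|=0.99829 →hi
  ...
  [-2.00005,-1.99992] ⇒ x*=-2.0000
Interval (-2.0000, 0).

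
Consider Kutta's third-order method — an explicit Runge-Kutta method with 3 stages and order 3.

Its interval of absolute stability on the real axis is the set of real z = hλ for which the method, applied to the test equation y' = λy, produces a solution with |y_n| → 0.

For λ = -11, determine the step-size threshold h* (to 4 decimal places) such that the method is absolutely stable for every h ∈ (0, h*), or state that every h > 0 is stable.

On y'=λy, z=hλ:
  order 3, 3-stage ⇒ R(z)=1+z+z^2/2+z^3/6
  (e.g. R(-0.98)=0.34333, |R|=0.34333)

Solve |R(x)|<1 on ℝ⁻.
x=-0.98: |R|=0.3433
|R(-2.05)|=0.3846 |R(-1.83)|=0.1770 |R(-1.09)|=0.2882
Bisect:
  x_lo=-3.2865 |R|=2.8024  x_hi=-0.2633 |R|=0.7684
  mid=-1.77490 |R|=0.13167 →hi
  mid=-2.53072 |R|=1.02980 →lo
  mid=-2.15281 |R|=0.49841 →hi
  mid=-2.34177 |R|=0.74016 →hi
  mid=-2.43624 |R|=0.87857 →hi
  mid=-2.48348 |R|=0.95253 →hi
  mid=-2.50710 |R|=0.99075 →hi
  mid=-2.51891 |R|=1.01017 →lo
  mid=-2.51301 |R|=1.00043 →lo
  mid=-2.51006 |R|=0.99558 →hi
  ...
  [-2.51282,-2.51264] ⇒ x*=-2.5127
Interval (-2.5127, 0).

(-2.5127,0); λ=-11 ⇒ h* = 0.2284.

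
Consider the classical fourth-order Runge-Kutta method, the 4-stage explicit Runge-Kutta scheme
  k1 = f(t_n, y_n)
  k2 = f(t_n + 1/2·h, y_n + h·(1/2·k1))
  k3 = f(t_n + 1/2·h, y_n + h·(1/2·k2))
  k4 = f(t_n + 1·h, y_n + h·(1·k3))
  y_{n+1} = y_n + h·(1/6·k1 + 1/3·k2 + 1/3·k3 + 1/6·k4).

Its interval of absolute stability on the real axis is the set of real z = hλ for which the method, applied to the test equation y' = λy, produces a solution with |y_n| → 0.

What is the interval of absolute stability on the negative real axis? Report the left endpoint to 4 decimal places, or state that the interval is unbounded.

(-2.7853, 0).

Test eqn y'=λy, z=hλ:
  order 4, 4-stage ⇒ R(z)=1+z+z^2/2+z^3/6+z^4/24
  (e.g. R(-0.62)=0.53864, |R|=0.53864)

Find x<0 with |R(x)|<1.
x=-0.62: |R|=0.5386
|R(-1.87)|=0.2981 |R(-1.8)|=0.2854 |R(-0.64)|=0.5281
Bisect:
  x_lo=-3.3392 |R|=2.2107  x_hi=-0.2261 |R|=0.7977
  mid=-1.78262 |R|=0.28288 →hi
  mid=-2.56090 |R|=0.71113 →hi
  mid=-2.95003 |R|=1.27814 →lo
  mid=-2.75546 |R|=0.95595 →hi
  mid=-2.85275 |R|=1.10656 →lo
  mid=-2.80411 |R|=1.02874 →lo
  mid=-2.77979 |R|=0.99173 →hi
  mid=-2.79195 |R|=1.01008 →lo
  mid=-2.78587 |R|=1.00086 →lo
  mid=-2.78283 |R|=0.99629 →hi
  ...
  [-2.78530,-2.78511] ⇒ x*=-2.7853
Interval (-2.7853, 0).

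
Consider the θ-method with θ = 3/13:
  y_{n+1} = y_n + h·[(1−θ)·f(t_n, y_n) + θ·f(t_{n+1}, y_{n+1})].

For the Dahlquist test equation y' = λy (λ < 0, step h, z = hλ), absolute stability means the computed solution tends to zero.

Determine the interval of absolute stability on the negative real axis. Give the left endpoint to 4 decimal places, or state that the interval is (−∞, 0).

z∈(-3.7143,0).

Set f=λy, z=hλ:
  y_{n+1} = y_n + z·[10/13·y_n + 3/13·y_{n+1}] ⇒ (1 − 3/13z)y_{n+1} = (1 + 10/13z)y_n
  ⇒ R(z) = (1 + 10/13z)/(1 − 3/13z).

Need |R(x)|<1, x<0.
x=-1.8: |R|=0.2717
R=−1: 1+10/13x = −1+3/13x ⇒ -7/13x=2 ⇒ x=2/(-7/13)=-3.7143
Confirm numerically:
  x=-3.049: |R|=0.78972 <1
  x=-2.299: |R|=0.50209 <1
  x=-2.052: |R|=0.39257 <1
  x=-1.860: |R|=0.30140 <1
  x=-4.251: |R|=1.14589 >1
  x=-4.168: |R|=1.12453 >1
  x=-4.072: |R|=1.09930 >1
Stable set (-3.7143, 0).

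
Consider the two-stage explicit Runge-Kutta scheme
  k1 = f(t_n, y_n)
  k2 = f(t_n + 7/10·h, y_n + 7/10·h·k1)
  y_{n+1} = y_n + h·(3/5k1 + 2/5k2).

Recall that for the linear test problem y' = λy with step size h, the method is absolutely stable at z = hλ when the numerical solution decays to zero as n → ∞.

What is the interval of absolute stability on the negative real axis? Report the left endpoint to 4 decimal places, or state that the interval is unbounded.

Test eqn y'=λy, z=hλ:
  k1=λy_n ⇒ h·k1=z·y_n;  k2=λ(1+7/10z)y_n ⇒ h·k2=z(1+7/10z)y_n
  y_{n+1}/y_n = 1 + 3/5z + 2/5z(1+7/10z) = 1 + z + 7/25z²
  R(z) = 1 + z + 7/25z².

Solve |R(x)|<1 on ℝ⁻.
x=-1.21: |R|=0.1999
R=1: x+7/25x²=0 ⇒ x=−25/7=-3.5714; min R=1−1/(4·7/25)=0.1071>−1
Confirm numerically:
  x=-2.600: |R|=0.29280 <1
  x=-2.107: |R|=0.13605 <1
  x=-1.551: |R|=0.12257 <1
  x=-4.169: |R|=1.69756 >1
  x=-3.885: |R|=1.34110 >1
  x=-3.619: |R|=1.04821 >1
Stable set (-3.5714, 0).

(-3.5714, 0).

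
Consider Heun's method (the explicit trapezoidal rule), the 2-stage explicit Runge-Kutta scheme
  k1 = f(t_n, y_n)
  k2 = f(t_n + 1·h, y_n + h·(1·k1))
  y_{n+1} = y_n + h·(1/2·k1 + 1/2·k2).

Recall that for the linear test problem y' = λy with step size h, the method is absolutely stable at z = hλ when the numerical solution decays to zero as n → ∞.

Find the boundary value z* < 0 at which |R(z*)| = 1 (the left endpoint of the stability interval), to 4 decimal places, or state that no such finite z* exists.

Set f=λy, z=hλ:
  order 2, 2-stage ⇒ R(z)=1+z+z^2/2
  (e.g. R(-0.79)=0.52205, |R|=0.52205)

Solve |R(x)|<1 on ℝ⁻.
x=-0.79: |R|=0.5221
|R(-1.99)|=0.9900 |R(-1.34)|=0.5578 |R(-1.29)|=0.5421
Bisect:
  x_lo=-2.7130 |R|=1.9672  x_hi=-0.3150 |R|=0.7346
  mid=-1.51401 |R|=0.63211 →hi
  mid=-2.11350 |R|=1.11994 →lo
  mid=-1.81376 |R|=0.83110 →hi
  mid=-1.96363 |R|=0.96429 →hi
  mid=-2.03857 |R|=1.03931 →lo
  mid=-2.00110 |R|=1.00110 →lo
  mid=-1.98237 |R|=0.98252 →hi
  mid=-1.99173 |R|=0.99177 →hi
  ...
  [-2.00007,-1.99993] ⇒ x*=-2.0000
So |R|<1 on (-2.0000, 0).

left endpoint -2.0000.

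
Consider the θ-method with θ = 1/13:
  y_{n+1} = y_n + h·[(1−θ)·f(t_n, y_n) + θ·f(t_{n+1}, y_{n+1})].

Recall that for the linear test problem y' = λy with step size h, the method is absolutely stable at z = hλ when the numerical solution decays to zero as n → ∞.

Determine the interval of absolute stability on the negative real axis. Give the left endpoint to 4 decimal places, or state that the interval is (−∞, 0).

(-2.3636, 0).

With y'=λy (z=hλ):
  y_{n+1} = y_n + z·[12/13·y_n + 1/13·y_{n+1}] ⇒ (1 − 1/13z)y_{n+1} = (1 + 12/13z)y_n
  ⇒ R(z) = (1 + 12/13z)/(1 − 1/13z).

Find x<0 with |R(x)|<1.
x=-1.73: |R|=0.5268
R=−1: 1+12/13x = −1+1/13x ⇒ -11/13x=2 ⇒ x=2/(-11/13)=-2.3636
Confirm numerically:
  x=-1.981: |R|=0.71904 <1
  x=-1.438: |R|=0.29478 <1
  x=-1.010: |R|=0.06281 <1
  x=-2.815: |R|=1.31394 >1
  x=-2.421: |R|=1.04092 >1
Interval (-2.3636, 0).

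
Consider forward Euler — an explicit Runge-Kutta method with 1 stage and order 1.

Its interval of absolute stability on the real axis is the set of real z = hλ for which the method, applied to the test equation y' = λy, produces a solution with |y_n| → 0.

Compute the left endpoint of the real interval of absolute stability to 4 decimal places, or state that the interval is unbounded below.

Set f=λy, z=hλ:
  order 1, 1-stage ⇒ R(z)=1+z
  (e.g. R(-0.56)=0.44000, |R|=0.44000)

Boundary: |R(x)|=1, x<0.
x=-0.56: |R|=0.4400
|R(-2)|=1.0000 |R(-1.81)|=0.8100 |R(-1.14)|=0.1400
Bisect:
  x_lo=-2.8212 |R|=1.8212  x_hi=-0.1541 |R|=0.8459
  mid=-1.48766 |R|=0.48766 →hi
  mid=-2.15444 |R|=1.15444 →lo
  mid=-1.82105 |R|=0.82105 →hi
  mid=-1.98774 |R|=0.98774 →hi
  mid=-2.07109 |R|=1.07109 →lo
  mid=-2.02942 |R|=1.02942 →lo
  mid=-2.00858 |R|=1.00858 →lo
  mid=-1.99816 |R|=0.99816 →hi
  mid=-2.00337 |R|=1.00337 →lo
  mid=-2.00077 |R|=1.00077 →lo
  ...
  [-2.00012,-1.99995] ⇒ x*=-2.0000
So |R|<1 on (-2.0000, 0).

z* = -2.0000.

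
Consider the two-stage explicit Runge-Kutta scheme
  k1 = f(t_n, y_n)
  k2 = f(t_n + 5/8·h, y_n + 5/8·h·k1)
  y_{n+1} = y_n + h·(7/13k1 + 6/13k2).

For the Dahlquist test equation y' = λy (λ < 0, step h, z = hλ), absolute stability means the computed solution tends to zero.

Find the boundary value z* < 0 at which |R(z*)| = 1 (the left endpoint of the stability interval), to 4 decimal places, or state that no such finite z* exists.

z* = -3.4667.

On y'=λy, z=hλ:
  k1=λy_n ⇒ h·k1=z·y_n;  k2=λ(1+5/8z)y_n ⇒ h·k2=z(1+5/8z)y_n
  y_{n+1}/y_n = 1 + 7/13z + 6/13z(1+5/8z) = 1 + z + 15/52z²
  so R(z) = 1 + z + 15/52z².

Solve |R(x)|<1 on ℝ⁻.
x=-1.52: |R|=0.1465
R=1: x+15/52x²=0 ⇒ x=−52/15=-3.4667; min R=1−1/(4·15/52)=0.1333>−1
Confirm numerically:
  x=-3.195: |R|=0.74962 <1
  x=-2.542: |R|=0.32197 <1
  x=-2.486: |R|=0.29675 <1
  x=-3.903: |R|=1.49125 >1
  x=-3.783: |R|=1.34520 >1
Interval (-3.4667, 0).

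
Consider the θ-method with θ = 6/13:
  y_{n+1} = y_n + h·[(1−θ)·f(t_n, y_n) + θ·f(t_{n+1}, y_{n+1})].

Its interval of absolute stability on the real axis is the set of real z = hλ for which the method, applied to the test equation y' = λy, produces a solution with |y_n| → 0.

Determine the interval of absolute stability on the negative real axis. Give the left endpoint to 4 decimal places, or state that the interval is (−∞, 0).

Test eqn y'=λy, z=hλ:
  y_{n+1} = y_n + z·[7/13·y_n + 6/13·y_{n+1}] ⇒ (1 − 6/13z)y_{n+1} = (1 + 7/13z)y_n
  so R(z) = (1 + 7/13z)/(1 − 6/13z).

Need |R(x)|<1, x<0.
x=-0.64: |R|=0.5059
R=−1: 1+7/13x = −1+6/13x ⇒ -1/13x=2 ⇒ x=2/(-1/13)=-26.0000
Confirm numerically:
  x=-21.498: |R|=0.96829 <1
  x=-17.074: |R|=0.92268 <1
  x=-11.733: |R|=0.82893 <1
  x=-26.569: |R|=1.00330 >1
  x=-26.274: |R|=1.00161 >1
So |R|<1 on (-26.0000, 0).

z∈(-26.0000,0).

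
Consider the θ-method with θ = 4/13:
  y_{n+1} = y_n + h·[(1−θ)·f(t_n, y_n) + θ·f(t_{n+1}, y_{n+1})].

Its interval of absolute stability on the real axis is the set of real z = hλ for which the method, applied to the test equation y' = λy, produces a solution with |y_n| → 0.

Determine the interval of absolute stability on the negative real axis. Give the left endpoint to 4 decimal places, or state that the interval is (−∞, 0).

Test eqn y'=λy, z=hλ:
  y_{n+1} = y_n + z·[9/13·y_n + 4/13·y_{n+1}] ⇒ (1 − 4/13z)y_{n+1} = (1 + 9/13z)y_n
  R(z) = (1 + 9/13z)/(1 − 4/13z).

Need |R(x)|<1, x<0.
x=-0.56: |R|=0.5223
R=−1: 1+9/13x = −1+4/13x ⇒ -5/13x=2 ⇒ x=2/(-5/13)=-5.2000
Confirm numerically:
  x=-4.433: |R|=0.87521 <1
  x=-3.536: |R|=0.69349 <1
  x=-3.305: |R|=0.63863 <1
  x=-2.894: |R|=0.53084 <1
  x=-5.654: |R|=1.06374 >1
  x=-5.325: |R|=1.01822 >1
Interval (-5.2000, 0).

(-5.2000, 0).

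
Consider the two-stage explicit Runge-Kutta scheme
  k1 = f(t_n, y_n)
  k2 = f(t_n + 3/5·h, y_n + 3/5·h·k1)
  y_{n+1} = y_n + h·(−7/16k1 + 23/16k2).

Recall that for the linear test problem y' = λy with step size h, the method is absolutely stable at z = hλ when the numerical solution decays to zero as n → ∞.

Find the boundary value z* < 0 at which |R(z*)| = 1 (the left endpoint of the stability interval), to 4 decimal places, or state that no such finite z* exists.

z* = -1.1594.

Test eqn y'=λy, z=hλ:
  k1=λy_n ⇒ h·k1=z·y_n;  k2=λ(1+3/5z)y_n ⇒ h·k2=z(1+3/5z)y_n
  y_{n+1}/y_n = 1 − 7/16z + 23/16z(1+3/5z) = 1 + z + 69/80z²
  Hence R(z) = 1 + z + 69/80z².

Solve |R(x)|<1 on ℝ⁻.
x=-1.77: |R|=1.9321
R=1: x+69/80x²=0 ⇒ x=−80/69=-1.1594; min R=1−1/(4·69/80)=0.7101>−1
Confirm numerically:
  x=-1.050: |R|=0.90091 <1
  x=-0.573: |R|=0.71018 <1
  x=-0.526: |R|=0.71263 <1
  x=-1.685: |R|=1.76383 >1
  x=-1.405: |R|=1.29760 >1
Stable set (-1.1594, 0).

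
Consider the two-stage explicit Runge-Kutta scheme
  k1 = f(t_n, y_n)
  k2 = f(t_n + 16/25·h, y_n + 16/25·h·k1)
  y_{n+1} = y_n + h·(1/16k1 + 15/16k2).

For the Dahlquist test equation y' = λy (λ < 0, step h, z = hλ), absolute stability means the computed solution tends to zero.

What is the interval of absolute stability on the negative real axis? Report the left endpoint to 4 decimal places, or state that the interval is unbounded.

On y'=λy, z=hλ:
  k1=λy_n ⇒ h·k1=z·y_n;  k2=λ(1+16/25z)y_n ⇒ h·k2=z(1+16/25z)y_n
  y_{n+1}/y_n = 1 + 1/16z + 15/16z(1+16/25z) = 1 + z + 3/5z²
  Hence R(z) = 1 + z + 3/5z².

Solve |R(x)|<1 on ℝ⁻.
x=-1.55: |R|=0.8915
R=1: x+3/5x²=0 ⇒ x=−5/3=-1.6667; min R=1−1/(4·3/5)=0.5833>−1
Confirm numerically:
  x=-1.531: |R|=0.87538 <1
  x=-1.391: |R|=0.76993 <1
  x=-0.969: |R|=0.59438 <1
  x=-2.082: |R|=1.51883 >1
  x=-1.998: |R|=1.39720 >1
  x=-1.928: |R|=1.30231 >1
Interval (-1.6667, 0).

(-1.6667, 0).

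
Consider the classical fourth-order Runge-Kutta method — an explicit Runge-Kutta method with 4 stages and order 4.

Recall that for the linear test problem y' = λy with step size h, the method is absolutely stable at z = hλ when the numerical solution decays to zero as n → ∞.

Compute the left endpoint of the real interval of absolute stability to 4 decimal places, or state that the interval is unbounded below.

With y'=λy (z=hλ):
  order 4, 4-stage ⇒ R(z)=1+z+z^2/2+z^3/6+z^4/24
  (e.g. R(-1.6)=0.27040, |R|=0.27040)

Boundary: |R(x)|=1, x<0.
x=-1.6: |R|=0.2704
|R(-2.46)|=0.6106 |R(-1.2)|=0.3184 |R(-0.96)|=0.3887
Bisect:
  x_lo=-3.5690 |R|=2.9835  x_hi=-0.0625 |R|=0.9394
  mid=-1.81573 |R|=0.28789 →hi
  mid=-2.69237 |R|=0.86870 →hi
  mid=-3.13068 |R|=1.65847 →lo
  mid=-2.91153 |R|=1.20761 →lo
  mid=-2.80195 |R|=1.02540 →lo
  mid=-2.74716 |R|=0.94401 →hi
  mid=-2.77455 |R|=0.98392 →hi
  mid=-2.78825 |R|=1.00446 →lo
  mid=-2.78140 |R|=0.99415 →hi
  ...
  [-2.78547,-2.78525] ⇒ x*=-2.7853
So |R|<1 on (-2.7853, 0).

left endpoint -2.7853.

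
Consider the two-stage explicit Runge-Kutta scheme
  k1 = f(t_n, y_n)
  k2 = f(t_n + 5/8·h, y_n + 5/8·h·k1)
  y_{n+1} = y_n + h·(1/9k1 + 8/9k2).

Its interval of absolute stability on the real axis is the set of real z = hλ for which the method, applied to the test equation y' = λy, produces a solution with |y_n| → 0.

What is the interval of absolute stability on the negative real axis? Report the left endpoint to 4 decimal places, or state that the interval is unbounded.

Set f=λy, z=hλ:
  k1=λy_n ⇒ h·k1=z·y_n;  k2=λ(1+5/8z)y_n ⇒ h·k2=z(1+5/8z)y_n
  y_{n+1}/y_n = 1 + 1/9z + 8/9z(1+5/8z) = 1 + z + 5/9z²
  R(z) = 1 + z + 5/9z².

Need |R(x)|<1, x<0.
x=-0.78: |R|=0.5580
R=1: x+5/9x²=0 ⇒ x=−9/5=-1.8000; min R=1−1/(4·5/9)=0.5500>−1
Confirm numerically:
  x=-1.628: |R|=0.84444 <1
  x=-1.284: |R|=0.63192 <1
  x=-1.126: |R|=0.57838 <1
  x=-2.379: |R|=1.76525 >1
  x=-2.285: |R|=1.61568 >1
Interval (-1.8000, 0).

z∈(-1.8000,0).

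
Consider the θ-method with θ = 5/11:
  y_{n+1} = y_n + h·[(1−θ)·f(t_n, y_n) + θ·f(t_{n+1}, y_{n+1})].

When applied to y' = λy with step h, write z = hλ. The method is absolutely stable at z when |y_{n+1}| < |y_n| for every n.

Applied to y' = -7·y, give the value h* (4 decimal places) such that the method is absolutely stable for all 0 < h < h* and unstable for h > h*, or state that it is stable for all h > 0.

Set f=λy, z=hλ:
  y_{n+1} = y_n + z·[6/11·y_n + 5/11·y_{n+1}] ⇒ (1 − 5/11z)y_{n+1} = (1 + 6/11z)y_n
  R(z) = (1 + 6/11z)/(1 − 5/11z).

Find x<0 with |R(x)|<1.
x=-0.59: |R|=0.5348
R=−1: 1+6/11x = −1+5/11x ⇒ -1/11x=2 ⇒ x=2/(-1/11)=-22.0000
Confirm numerically:
  x=-19.952: |R|=0.98151 <1
  x=-19.065: |R|=0.97240 <1
  x=-9.672: |R|=0.79232 <1
  x=-22.383: |R|=1.00312 >1
  x=-22.303: |R|=1.00247 >1
  x=-22.131: |R|=1.00108 >1
Stable set (-22.0000, 0).

(-22.0000,0); λ=-7 ⇒ h* = (22)/7 = 3.1429.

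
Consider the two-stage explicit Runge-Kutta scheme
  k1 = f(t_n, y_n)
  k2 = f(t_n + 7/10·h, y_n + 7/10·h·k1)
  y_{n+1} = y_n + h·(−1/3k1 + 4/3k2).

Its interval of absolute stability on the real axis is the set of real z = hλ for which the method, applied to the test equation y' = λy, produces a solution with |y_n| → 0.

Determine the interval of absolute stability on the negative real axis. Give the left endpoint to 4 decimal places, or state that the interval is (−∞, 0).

z∈(-1.0714,0).

Test eqn y'=λy, z=hλ:
  k1=λy_n ⇒ h·k1=z·y_n;  k2=λ(1+7/10z)y_n ⇒ h·k2=z(1+7/10z)y_n
  y_{n+1}/y_n = 1 − 1/3z + 4/3z(1+7/10z) = 1 + z + 14/15z²
  R(z) = 1 + z + 14/15z².

Need |R(x)|<1, x<0.
x=-1.8: |R|=2.2240
R=1: x+14/15x²=0 ⇒ x=−15/14=-1.0714; min R=1−1/(4·14/15)=0.7321>−1
Confirm numerically:
  x=-1.032: |R|=0.96202 <1
  x=-0.866: |R|=0.83396 <1
  x=-0.514: |R|=0.73258 <1
  x=-1.464: |R|=1.53641 >1
  x=-1.387: |R|=1.40852 >1
Stable set (-1.0714, 0).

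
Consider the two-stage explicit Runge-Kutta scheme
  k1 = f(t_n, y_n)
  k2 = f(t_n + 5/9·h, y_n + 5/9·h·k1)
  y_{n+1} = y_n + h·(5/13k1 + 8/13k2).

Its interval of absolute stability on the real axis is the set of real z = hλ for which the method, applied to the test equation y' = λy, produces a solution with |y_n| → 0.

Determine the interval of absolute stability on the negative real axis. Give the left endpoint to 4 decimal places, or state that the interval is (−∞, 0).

On y'=λy, z=hλ:
  k1=λy_n ⇒ h·k1=z·y_n;  k2=λ(1+5/9z)y_n ⇒ h·k2=z(1+5/9z)y_n
  y_{n+1}/y_n = 1 + 5/13z + 8/13z(1+5/9z) = 1 + z + 40/117z²
  ⇒ R(z) = 1 + z + 40/117z².

Need |R(x)|<1, x<0.
x=-0.74: |R|=0.4472
R=1: x+40/117x²=0 ⇒ x=−117/40=-2.9250; min R=1−1/(4·40/117)=0.2687>−1
Confirm numerically:
  x=-2.059: |R|=0.39040 <1
  x=-1.825: |R|=0.31368 <1
  x=-1.322: |R|=0.27550 <1
  x=-3.451: |R|=1.62059 >1
  x=-3.164: |R|=1.25853 >1
So |R|<1 on (-2.9250, 0).

(-2.9250, 0).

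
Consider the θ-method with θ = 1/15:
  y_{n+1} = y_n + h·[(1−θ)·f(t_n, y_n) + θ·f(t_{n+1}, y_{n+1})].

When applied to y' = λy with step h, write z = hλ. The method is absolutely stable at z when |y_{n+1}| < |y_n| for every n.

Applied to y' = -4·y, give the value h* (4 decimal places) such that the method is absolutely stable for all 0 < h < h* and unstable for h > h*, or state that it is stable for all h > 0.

(-2.3077,0); λ=-4 ⇒ h* = (30/13)/4 = 0.5769.

Set f=λy, z=hλ:
  y_{n+1} = y_n + z·[14/15·y_n + 1/15·y_{n+1}] ⇒ (1 − 1/15z)y_{n+1} = (1 + 14/15z)y_n
  so R(z) = (1 + 14/15z)/(1 − 1/15z).

Need |R(x)|<1, x<0.
x=-1.1: |R|=0.0248
R=−1: 1+14/15x = −1+1/15x ⇒ -13/15x=2 ⇒ x=2/(-13/15)=-2.3077
Confirm numerically:
  x=-1.900: |R|=0.68639 <1
  x=-1.762: |R|=0.57678 <1
  x=-1.559: |R|=0.41222 <1
  x=-1.087: |R|=0.01355 <1
  x=-2.729: |R|=1.30893 >1
  x=-2.527: |R|=1.16266 >1
  x=-2.369: |R|=1.04589 >1
So |R|<1 on (-2.3077, 0).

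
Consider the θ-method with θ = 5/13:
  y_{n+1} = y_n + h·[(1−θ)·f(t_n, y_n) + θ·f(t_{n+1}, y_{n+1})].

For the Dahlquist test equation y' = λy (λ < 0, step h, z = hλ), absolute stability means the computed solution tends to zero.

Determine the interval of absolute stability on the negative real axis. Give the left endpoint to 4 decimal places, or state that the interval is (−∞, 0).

Set f=λy, z=hλ:
  y_{n+1} = y_n + z·[8/13·y_n + 5/13·y_{n+1}] ⇒ (1 − 5/13z)y_{n+1} = (1 + 8/13z)y_n
  ⇒ R(z) = (1 + 8/13z)/(1 − 5/13z).

Boundary: |R(x)|=1, x<0.
x=-0.42: |R|=0.6384
R=−1: 1+8/13x = −1+5/13x ⇒ -3/13x=2 ⇒ x=2/(-3/13)=-8.6667
Confirm numerically:
  x=-8.282: |R|=0.97879 <1
  x=-8.129: |R|=0.96993 <1
  x=-6.572: |R|=0.86297 <1
  x=-9.232: |R|=1.02867 >1
  x=-8.963: |R|=1.01538 >1
Interval (-8.6667, 0).

(-8.6667, 0).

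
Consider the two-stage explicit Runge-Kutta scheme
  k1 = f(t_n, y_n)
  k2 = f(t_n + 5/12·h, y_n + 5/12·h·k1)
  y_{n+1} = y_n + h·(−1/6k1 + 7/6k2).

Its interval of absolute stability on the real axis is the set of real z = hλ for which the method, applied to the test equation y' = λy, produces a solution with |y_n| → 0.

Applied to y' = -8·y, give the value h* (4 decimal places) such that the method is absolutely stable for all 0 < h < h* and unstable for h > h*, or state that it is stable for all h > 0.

(-2.0571,0); λ=-8 ⇒ h* = (72/35)/8 = 0.2571.

With y'=λy (z=hλ):
  k1=λy_n ⇒ h·k1=z·y_n;  k2=λ(1+5/12z)y_n ⇒ h·k2=z(1+5/12z)y_n
  y_{n+1}/y_n = 1 − 1/6z + 7/6z(1+5/12z) = 1 + z + 35/72z²
  so R(z) = 1 + z + 35/72z².

Need |R(x)|<1, x<0.
x=-1.2: |R|=0.5000
R=1: x+35/72x²=0 ⇒ x=−72/35=-2.0571; min R=1−1/(4·35/72)=0.4857>−1
Confirm numerically:
  x=-1.676: |R|=0.68947 <1
  x=-1.547: |R|=0.61637 <1
  x=-0.989: |R|=0.48648 <1
  x=-2.467: |R|=1.49152 >1
  x=-2.306: |R|=1.27896 >1
  x=-2.187: |R|=1.13805 >1
Interval (-2.0571, 0).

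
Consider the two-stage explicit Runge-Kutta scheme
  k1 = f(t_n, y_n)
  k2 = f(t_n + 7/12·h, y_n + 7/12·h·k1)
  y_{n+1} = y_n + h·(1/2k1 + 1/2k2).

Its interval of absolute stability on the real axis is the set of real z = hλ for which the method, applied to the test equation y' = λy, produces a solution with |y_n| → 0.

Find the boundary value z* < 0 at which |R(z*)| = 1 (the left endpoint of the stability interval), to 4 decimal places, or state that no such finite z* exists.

With y'=λy (z=hλ):
  k1=λy_n ⇒ h·k1=z·y_n;  k2=λ(1+7/12z)y_n ⇒ h·k2=z(1+7/12z)y_n
  y_{n+1}/y_n = 1 + 1/2z + 1/2z(1+7/12z) = 1 + z + 7/24z²
  R(z) = 1 + z + 7/24z².

Boundary: |R(x)|=1, x<0.
x=-0.55: |R|=0.5382
R=1: x+7/24x²=0 ⇒ x=−24/7=-3.4286; min R=1−1/(4·7/24)=0.1429>−1
Confirm numerically:
  x=-2.981: |R|=0.61086 <1
  x=-1.729: |R|=0.14292 <1
  x=-1.648: |R|=0.14414 <1
  x=-3.689: |R|=1.28021 >1
  x=-3.460: |R|=1.03172 >1
Interval (-3.4286, 0).

left endpoint -3.4286.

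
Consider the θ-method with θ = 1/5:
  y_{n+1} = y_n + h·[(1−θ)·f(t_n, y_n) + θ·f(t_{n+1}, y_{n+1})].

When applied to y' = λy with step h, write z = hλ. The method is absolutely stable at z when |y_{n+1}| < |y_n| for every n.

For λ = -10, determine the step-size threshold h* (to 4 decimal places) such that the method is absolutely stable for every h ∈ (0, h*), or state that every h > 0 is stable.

On y'=λy, z=hλ:
  y_{n+1} = y_n + z·[4/5·y_n + 1/5·y_{n+1}] ⇒ (1 − 1/5z)y_{n+1} = (1 + 4/5z)y_n
  R(z) = (1 + 4/5z)/(1 − 1/5z).

Need |R(x)|<1, x<0.
x=-1.06: |R|=0.1254
R=−1: 1+4/5x = −1+1/5x ⇒ -3/5x=2 ⇒ x=2/(-3/5)=-3.3333
Confirm numerically:
  x=-3.295: |R|=0.98614 <1
  x=-2.773: |R|=0.78374 <1
  x=-2.379: |R|=0.61201 <1
  x=-1.518: |R|=0.16447 <1
  x=-3.858: |R|=1.17769 >1
  x=-3.812: |R|=1.16296 >1
  x=-3.589: |R|=1.08930 >1
So |R|<1 on (-3.3333, 0).

(-3.3333,0); λ=-10 ⇒ h* = (10/3)/10 = 0.3333.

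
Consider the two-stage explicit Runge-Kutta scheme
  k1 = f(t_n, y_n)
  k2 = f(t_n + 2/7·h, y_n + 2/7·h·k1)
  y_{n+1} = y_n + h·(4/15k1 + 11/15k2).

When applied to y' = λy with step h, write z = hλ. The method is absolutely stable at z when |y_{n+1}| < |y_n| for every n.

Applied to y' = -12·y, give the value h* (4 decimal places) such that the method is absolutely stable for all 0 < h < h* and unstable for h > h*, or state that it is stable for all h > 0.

Set f=λy, z=hλ:
  k1=λy_n ⇒ h·k1=z·y_n;  k2=λ(1+2/7z)y_n ⇒ h·k2=z(1+2/7z)y_n
  y_{n+1}/y_n = 1 + 4/15z + 11/15z(1+2/7z) = 1 + z + 22/105z²
  ⇒ R(z) = 1 + z + 22/105z².

Find x<0 with |R(x)|<1.
x=-0.61: |R|=0.4680
R=1: x+22/105x²=0 ⇒ x=−105/22=-4.7727; min R=1−1/(4·22/105)=-0.1932>−1
Confirm numerically:
  x=-2.984: |R|=0.11835 <1
  x=-2.394: |R|=0.19317 <1
  x=-1.974: |R|=0.15755 <1
  x=-4.872: |R|=1.10134 >1
  x=-4.835: |R|=1.06309 >1
So |R|<1 on (-4.7727, 0).

(-4.7727,0); λ=-12 ⇒ h* = (105/22)/12 = 0.3977.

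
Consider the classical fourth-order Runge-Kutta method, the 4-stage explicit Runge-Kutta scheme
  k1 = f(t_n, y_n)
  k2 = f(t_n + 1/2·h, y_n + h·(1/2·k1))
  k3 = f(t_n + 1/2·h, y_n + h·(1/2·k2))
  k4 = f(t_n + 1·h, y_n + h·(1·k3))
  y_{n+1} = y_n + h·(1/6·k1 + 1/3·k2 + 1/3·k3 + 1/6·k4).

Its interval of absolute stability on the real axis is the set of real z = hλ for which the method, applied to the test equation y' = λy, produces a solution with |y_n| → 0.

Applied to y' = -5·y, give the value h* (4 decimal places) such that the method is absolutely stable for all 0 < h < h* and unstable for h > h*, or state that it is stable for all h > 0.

On y'=λy, z=hλ:
  order 4, 4-stage ⇒ R(z)=1+z+z^2/2+z^3/6+z^4/24
  (e.g. R(-1.33)=0.29272, |R|=0.29272)

Solve |R(x)|<1 on ℝ⁻.
x=-1.33: |R|=0.2927
|R(-2.34)|=0.5116 |R(-2.15)|=0.3952 |R(-2.13)|=0.3855
Bisect:
  x_lo=-3.5416 |R|=2.8815  x_hi=-0.0614 |R|=0.9405
  mid=-1.80151 |R|=0.28563 →hi
  mid=-2.67157 |R|=0.84165 →hi
  mid=-3.10660 |R|=1.60282 →lo
  mid=-2.88909 |R|=1.16810 →lo
  mid=-2.78033 |R|=0.99254 →hi
  mid=-2.83471 |R|=1.07709 →lo
  mid=-2.80752 |R|=1.03403 →lo
  mid=-2.79392 |R|=1.01309 →lo
  mid=-2.78713 |R|=1.00277 →lo
  mid=-2.78373 |R|=0.99764 →hi
  ...
  [-2.78543,-2.78521] ⇒ x*=-2.7853
So |R|<1 on (-2.7853, 0).

(-2.7853,0); λ=-5 ⇒ h* = 0.5571.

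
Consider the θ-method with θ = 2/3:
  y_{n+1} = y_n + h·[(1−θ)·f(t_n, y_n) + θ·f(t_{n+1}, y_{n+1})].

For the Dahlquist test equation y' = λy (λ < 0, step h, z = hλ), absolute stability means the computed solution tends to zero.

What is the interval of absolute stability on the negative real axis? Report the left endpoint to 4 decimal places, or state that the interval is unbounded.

Test eqn y'=λy, z=hλ:
  y_{n+1} = y_n + z·[1/3·y_n + 2/3·y_{n+1}] ⇒ (1 − 2/3z)y_{n+1} = (1 + 1/3z)y_n
  Hence R(z) = (1 + 1/3z)/(1 − 2/3z).

Need |R(x)|<1, x<0.
x=-1.74: |R|=0.1944
x=-2: |R|=0.1429
x=-10: |R|=0.3043
x=-100: |R|=0.4778
θ=2/3≥1/2 ⇒ |1+1/3x|<|1−2/3x| ∀x<0 ⇒ interval (−∞,0).

(−∞, 0) — no finite endpoint.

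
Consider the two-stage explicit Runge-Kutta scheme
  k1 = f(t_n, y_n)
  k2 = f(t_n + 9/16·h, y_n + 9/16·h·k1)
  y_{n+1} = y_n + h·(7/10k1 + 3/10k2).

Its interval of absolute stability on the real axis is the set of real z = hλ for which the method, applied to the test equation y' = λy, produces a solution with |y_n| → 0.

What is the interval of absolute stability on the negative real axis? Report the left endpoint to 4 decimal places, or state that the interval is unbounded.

(-5.9259, 0).

Test eqn y'=λy, z=hλ:
  k1=λy_n ⇒ h·k1=z·y_n;  k2=λ(1+9/16z)y_n ⇒ h·k2=z(1+9/16z)y_n
  y_{n+1}/y_n = 1 + 7/10z + 3/10z(1+9/16z) = 1 + z + 27/160z²
  R(z) = 1 + z + 27/160z².

Find x<0 with |R(x)|<1.
x=-1.36: |R|=0.0479
R=1: x+27/160x²=0 ⇒ x=−160/27=-5.9259; min R=1−1/(4·27/160)=-0.4815>−1
Confirm numerically:
  x=-5.481: |R|=0.58848 <1
  x=-5.051: |R|=0.25425 <1
  x=-4.930: |R|=0.17145 <1
  x=-4.509: |R|=0.07813 <1
  x=-6.319: |R|=1.41915 >1
  x=-6.142: |R|=1.22395 >1
  x=-5.955: |R|=1.02922 >1
Interval (-5.9259, 0).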